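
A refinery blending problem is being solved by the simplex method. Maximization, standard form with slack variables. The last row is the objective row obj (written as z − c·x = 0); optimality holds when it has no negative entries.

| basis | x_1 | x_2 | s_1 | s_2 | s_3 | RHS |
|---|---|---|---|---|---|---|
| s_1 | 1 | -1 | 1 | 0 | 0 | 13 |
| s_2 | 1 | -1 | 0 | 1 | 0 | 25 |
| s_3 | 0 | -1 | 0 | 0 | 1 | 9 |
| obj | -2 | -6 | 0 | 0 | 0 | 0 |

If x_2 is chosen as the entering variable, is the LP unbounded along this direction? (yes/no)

Every constraint-row entry in column x_2 is ≤ 0, so increasing x_2 is unbounded.

yes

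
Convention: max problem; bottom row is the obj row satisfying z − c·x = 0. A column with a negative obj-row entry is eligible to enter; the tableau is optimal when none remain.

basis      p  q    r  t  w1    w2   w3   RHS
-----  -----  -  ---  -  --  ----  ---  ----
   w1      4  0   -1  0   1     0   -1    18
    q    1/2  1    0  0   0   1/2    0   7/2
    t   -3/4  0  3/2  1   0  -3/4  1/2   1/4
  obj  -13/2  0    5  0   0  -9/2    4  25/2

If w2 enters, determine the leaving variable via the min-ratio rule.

q

Column w2 entries and ratios — w1: 0 ≤ 0, skip; q: (7/2)/(1/2) = 7; t: -3/4 ≤ 0, skip.
Smallest ratio is 7 in the row of q, so q leaves.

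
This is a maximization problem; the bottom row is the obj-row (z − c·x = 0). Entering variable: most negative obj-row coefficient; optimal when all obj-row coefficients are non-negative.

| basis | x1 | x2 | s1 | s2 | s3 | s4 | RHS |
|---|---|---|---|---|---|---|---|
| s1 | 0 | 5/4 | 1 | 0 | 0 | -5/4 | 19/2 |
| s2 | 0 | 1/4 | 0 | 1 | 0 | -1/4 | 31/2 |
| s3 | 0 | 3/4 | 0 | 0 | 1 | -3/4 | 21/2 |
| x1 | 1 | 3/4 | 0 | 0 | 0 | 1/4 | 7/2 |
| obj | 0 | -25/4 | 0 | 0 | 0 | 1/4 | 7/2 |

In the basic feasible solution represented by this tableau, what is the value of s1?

s1 is basic (row 1); its value is the RHS of that row, 19/2.

19/2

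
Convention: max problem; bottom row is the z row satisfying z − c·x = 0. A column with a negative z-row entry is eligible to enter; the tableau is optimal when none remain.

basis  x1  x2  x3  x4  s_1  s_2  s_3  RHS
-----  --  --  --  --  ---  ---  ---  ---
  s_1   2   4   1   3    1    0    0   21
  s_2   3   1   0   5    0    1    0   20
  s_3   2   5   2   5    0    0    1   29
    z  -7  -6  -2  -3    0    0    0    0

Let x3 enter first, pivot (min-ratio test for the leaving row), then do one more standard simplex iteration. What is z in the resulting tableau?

123/2

Ratio test on column x3 — row 1: 21/1 = 21; row 2: entry 0 ≤ 0; row 3: 29/2 = 29/2. Minimum is 29/2 at row 3 (s_3 leaves); pivot element 2.
Pivot on row 3; the z-row RHS becomes 0 − (-2)·(29/2) = 29.
Next entering variable (most negative z-row entry -5): x1.
Ratio test on column x1 — row 1: (13/2)/1 = 13/2; row 2: 20/3 = 20/3; row 3: (29/2)/1 = 29/2. Minimum is 13/2 at row 1 (s_1 leaves); pivot element 1.
After the second pivot the z-row RHS is 29 − (-5)·(13/2) = 123/2.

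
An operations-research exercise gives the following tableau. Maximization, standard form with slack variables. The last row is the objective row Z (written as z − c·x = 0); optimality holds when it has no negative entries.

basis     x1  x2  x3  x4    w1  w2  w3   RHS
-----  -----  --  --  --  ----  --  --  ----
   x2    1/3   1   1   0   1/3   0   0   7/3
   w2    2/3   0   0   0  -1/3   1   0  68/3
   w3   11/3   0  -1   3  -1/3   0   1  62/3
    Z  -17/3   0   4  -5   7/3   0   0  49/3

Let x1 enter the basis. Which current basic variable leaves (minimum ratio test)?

Column x1 entries and ratios — x2: (7/3)/(1/3) = 7; w2: (68/3)/(2/3) = 34; w3: (62/3)/(11/3) = 62/11.
Smallest ratio is 62/11 in the row of w3, so w3 leaves.

w3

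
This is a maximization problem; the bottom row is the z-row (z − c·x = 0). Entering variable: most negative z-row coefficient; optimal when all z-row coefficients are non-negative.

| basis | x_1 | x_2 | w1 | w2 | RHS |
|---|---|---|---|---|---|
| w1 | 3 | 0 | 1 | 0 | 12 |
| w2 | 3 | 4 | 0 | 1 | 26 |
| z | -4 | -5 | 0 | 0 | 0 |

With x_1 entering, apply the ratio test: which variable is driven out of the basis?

w1

Column x_1 entries and ratios — w1: 12/3 = 4; w2: 26/3 = 26/3.
Smallest ratio is 4 in the row of w1, so w1 leaves.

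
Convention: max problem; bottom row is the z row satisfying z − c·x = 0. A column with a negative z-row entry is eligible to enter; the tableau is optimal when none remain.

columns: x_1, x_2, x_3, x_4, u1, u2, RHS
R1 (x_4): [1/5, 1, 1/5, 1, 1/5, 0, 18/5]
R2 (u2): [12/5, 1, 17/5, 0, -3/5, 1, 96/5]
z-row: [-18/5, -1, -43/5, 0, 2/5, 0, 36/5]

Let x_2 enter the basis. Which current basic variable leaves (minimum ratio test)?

Column x_2 entries and ratios — x_4: (18/5)/1 = 18/5; u2: (96/5)/1 = 96/5.
Smallest ratio is 18/5 in the row of x_4, so x_4 leaves.

x_4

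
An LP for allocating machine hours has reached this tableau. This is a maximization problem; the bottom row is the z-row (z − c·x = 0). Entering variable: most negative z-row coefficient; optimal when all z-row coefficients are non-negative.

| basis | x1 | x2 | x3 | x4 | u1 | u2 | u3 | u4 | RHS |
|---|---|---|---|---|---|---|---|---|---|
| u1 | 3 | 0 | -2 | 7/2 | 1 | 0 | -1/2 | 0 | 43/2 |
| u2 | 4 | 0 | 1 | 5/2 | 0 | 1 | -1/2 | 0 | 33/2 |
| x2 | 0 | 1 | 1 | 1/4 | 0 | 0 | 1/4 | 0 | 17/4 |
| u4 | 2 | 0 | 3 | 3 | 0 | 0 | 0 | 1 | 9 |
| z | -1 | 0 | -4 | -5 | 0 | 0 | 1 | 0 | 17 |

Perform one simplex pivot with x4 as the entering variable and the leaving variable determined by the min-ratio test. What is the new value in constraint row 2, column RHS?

Ratio test on column x4 — row 1: (43/2)/(7/2) = 43/7; row 2: (33/2)/(5/2) = 33/5; row 3: (17/4)/(1/4) = 17; row 4: 9/3 = 3. Minimum is 3 at row 4 (u4 leaves); pivot element 3.
Divide row 4 by 3; eliminate column x4 from the other rows.
Row 2 update in column RHS: 33/2 − (5/2)·3 = 9.

9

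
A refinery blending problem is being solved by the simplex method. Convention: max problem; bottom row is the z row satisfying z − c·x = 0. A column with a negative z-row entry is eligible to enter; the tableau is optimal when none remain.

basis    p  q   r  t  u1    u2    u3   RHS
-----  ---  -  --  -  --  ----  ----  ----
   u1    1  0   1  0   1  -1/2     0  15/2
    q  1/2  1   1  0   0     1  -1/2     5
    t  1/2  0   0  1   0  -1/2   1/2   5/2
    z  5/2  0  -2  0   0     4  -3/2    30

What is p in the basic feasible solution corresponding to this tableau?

p is not in the basis, so in the current basic feasible solution p = 0.

0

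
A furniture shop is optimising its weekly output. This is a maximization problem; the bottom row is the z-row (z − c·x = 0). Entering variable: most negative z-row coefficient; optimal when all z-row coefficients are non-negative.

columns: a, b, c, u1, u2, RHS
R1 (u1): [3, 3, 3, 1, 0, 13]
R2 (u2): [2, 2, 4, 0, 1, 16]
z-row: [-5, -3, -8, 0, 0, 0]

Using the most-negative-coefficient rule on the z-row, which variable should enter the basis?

Negative z-row entries: a: -5, b: -3, c: -8.
The most negative is -8 in column c, so c enters.

c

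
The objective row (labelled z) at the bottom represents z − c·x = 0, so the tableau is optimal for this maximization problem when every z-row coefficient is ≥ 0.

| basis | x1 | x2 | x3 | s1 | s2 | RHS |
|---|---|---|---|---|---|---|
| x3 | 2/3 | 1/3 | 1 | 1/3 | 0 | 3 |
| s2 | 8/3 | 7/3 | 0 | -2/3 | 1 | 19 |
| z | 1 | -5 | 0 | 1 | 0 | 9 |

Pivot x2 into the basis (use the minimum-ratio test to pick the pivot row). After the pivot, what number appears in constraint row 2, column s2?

3/7

Ratio test on column x2 — row 1: 3/(1/3) = 9; row 2: 19/(7/3) = 57/7. Minimum is 57/7 at row 2 (s2 leaves); pivot element 7/3.
Divide row 2 by 7/3; eliminate column x2 from the other rows.
In the new row 2, the s2 entry is the old entry divided by the pivot: 1/(7/3) = 3/7.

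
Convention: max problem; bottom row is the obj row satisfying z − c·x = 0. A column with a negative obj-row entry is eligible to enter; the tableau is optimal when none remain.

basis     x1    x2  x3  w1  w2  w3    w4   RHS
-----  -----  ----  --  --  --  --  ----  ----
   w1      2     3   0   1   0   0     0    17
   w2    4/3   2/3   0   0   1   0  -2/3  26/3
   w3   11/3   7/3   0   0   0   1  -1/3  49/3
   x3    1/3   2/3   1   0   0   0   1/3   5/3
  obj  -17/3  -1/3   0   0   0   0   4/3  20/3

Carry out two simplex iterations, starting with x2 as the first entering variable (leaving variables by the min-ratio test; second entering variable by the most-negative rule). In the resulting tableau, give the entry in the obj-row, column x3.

-36/5

Ratio test on column x2 — row 1: 17/3 = 17/3; row 2: (26/3)/(2/3) = 13; row 3: (49/3)/(7/3) = 7; row 4: (5/3)/(2/3) = 5/2. Minimum is 5/2 at row 4 (x3 leaves); pivot element 2/3.
Divide row 4 by 2/3; eliminate column x2 from the other rows.
Second iteration: most negative obj-row entry is -11/2 in column x1, so x1 enters.
Ratio test on column x1 — row 1: (19/2)/(1/2) = 19; row 2: 7/1 = 7; row 3: (21/2)/(5/2) = 21/5; row 4: (5/2)/(1/2) = 5. Minimum is 21/5 at row 3 (w3 leaves); pivot element 5/2.
Divide row 3 by 5/2; eliminate column x1 from the other rows.
After both pivots, the entry at the obj-row, column x3 is -36/5.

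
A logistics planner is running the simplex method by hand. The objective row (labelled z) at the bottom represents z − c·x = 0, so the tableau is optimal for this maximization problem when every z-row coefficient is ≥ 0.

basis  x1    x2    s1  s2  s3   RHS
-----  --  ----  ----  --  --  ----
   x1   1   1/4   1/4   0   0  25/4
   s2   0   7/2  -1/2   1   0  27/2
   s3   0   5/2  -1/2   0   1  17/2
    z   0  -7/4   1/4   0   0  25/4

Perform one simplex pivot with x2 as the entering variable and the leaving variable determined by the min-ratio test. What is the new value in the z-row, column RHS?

Ratio test on column x2 — row 1: (25/4)/(1/4) = 25; row 2: (27/2)/(7/2) = 27/7; row 3: (17/2)/(5/2) = 17/5. Minimum is 17/5 at row 3 (s3 leaves); pivot element 5/2.
Divide row 3 by 5/2; eliminate column x2 from the other rows.
z-row update in column RHS: 25/4 − (-7/4)·(17/5) = 61/5.

61/5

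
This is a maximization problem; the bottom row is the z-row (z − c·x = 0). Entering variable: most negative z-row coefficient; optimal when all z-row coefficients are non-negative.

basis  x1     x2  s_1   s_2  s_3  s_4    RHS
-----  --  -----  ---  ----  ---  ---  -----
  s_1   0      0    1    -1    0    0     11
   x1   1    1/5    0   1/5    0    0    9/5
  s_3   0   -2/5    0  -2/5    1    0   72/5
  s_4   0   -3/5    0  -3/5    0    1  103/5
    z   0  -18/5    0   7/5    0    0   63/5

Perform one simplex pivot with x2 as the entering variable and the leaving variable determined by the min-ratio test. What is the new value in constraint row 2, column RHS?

Ratio test on column x2 — row 1: entry 0 ≤ 0; row 2: (9/5)/(1/5) = 9; row 3: entry -2/5 ≤ 0; row 4: entry -3/5 ≤ 0. Minimum is 9 at row 2 (x1 leaves); pivot element 1/5.
Divide row 2 by 1/5; eliminate column x2 from the other rows.
In the new row 2, the RHS entry is the old entry divided by the pivot: (9/5)/(1/5) = 9.

9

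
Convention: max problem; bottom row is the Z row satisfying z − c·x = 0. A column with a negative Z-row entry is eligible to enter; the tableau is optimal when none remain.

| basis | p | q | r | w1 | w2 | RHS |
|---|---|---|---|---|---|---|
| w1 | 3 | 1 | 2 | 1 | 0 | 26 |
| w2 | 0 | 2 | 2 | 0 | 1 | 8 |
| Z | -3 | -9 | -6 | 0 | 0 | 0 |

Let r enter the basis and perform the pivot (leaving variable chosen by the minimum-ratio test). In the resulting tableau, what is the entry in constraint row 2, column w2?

1/2

Ratio test on column r — row 1: 26/2 = 13; row 2: 8/2 = 4. Minimum is 4 at row 2 (w2 leaves); pivot element 2.
Divide row 2 by 2; eliminate column r from the other rows.
In the new row 2, the w2 entry is the old entry divided by the pivot: 1/2 = 1/2.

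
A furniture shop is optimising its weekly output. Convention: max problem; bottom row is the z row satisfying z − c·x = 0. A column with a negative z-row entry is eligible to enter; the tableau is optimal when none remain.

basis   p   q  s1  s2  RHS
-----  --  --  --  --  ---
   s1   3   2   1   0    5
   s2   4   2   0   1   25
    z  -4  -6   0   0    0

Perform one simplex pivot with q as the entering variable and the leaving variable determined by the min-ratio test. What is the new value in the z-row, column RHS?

15

Ratio test on column q — row 1: 5/2 = 5/2; row 2: 25/2 = 25/2. Minimum is 5/2 at row 1 (s1 leaves); pivot element 2.
Divide row 1 by 2; eliminate column q from the other rows.
z-row update in column RHS: 0 − (-6)·(5/2) = 15.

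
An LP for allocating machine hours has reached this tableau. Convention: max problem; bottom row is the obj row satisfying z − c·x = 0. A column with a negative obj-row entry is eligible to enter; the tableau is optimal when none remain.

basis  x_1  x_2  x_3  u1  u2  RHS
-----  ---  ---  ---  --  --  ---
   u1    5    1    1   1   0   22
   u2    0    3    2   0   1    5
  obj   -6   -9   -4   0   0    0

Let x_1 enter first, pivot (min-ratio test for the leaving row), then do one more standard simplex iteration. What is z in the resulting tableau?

Ratio test on column x_1 — row 1: 22/5 = 22/5; row 2: entry 0 ≤ 0. Minimum is 22/5 at row 1 (u1 leaves); pivot element 5.
Pivot on row 1; the obj-row RHS becomes 0 − (-6)·(22/5) = 132/5.
Next entering variable (most negative obj-row entry -39/5): x_2.
Ratio test on column x_2 — row 1: (22/5)/(1/5) = 22; row 2: 5/3 = 5/3. Minimum is 5/3 at row 2 (u2 leaves); pivot element 3.
After the second pivot the obj-row RHS is 132/5 − (-39/5)·(5/3) = 197/5.

197/5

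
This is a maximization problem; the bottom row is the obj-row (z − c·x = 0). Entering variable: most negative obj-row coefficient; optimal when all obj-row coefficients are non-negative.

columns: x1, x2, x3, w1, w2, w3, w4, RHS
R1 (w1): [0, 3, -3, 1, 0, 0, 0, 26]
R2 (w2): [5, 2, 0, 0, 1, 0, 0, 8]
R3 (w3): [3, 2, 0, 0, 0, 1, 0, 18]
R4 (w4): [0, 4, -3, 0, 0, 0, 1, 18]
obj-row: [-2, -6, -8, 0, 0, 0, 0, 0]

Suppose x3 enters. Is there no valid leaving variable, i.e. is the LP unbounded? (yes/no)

Every constraint-row entry in column x3 is ≤ 0, so increasing x3 is unbounded.

yes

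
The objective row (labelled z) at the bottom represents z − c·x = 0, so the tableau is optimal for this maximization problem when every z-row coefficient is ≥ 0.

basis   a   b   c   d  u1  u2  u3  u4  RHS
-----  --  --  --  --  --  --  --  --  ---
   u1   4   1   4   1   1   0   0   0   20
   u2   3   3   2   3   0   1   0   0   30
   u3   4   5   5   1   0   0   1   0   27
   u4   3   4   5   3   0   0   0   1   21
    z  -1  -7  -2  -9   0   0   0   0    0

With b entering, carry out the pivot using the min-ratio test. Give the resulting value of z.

147/4

Ratio test on column b — row 1: 20/1 = 20; row 2: 30/3 = 10; row 3: 27/5 = 27/5; row 4: 21/4 = 21/4. Minimum is 21/4 at row 4 (u4 leaves); pivot element 4.
Pivot on row 4; the z-row RHS becomes 0 − (-7)·(21/4) = 147/4.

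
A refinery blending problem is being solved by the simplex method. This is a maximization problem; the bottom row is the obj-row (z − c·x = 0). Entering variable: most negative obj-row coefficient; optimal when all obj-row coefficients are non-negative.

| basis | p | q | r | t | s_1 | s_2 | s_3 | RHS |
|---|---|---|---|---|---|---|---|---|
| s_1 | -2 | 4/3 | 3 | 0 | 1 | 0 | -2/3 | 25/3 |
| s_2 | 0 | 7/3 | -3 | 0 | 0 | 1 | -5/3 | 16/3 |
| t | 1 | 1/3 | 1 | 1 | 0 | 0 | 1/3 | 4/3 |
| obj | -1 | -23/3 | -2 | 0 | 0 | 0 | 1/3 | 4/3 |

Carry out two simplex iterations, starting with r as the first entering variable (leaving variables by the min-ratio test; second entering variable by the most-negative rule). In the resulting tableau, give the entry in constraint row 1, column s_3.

-8/5

Ratio test on column r — row 1: (25/3)/3 = 25/9; row 2: entry -3 ≤ 0; row 3: (4/3)/1 = 4/3. Minimum is 4/3 at row 3 (t leaves); pivot element 1.
Divide row 3 by 1; eliminate column r from the other rows.
Second iteration: most negative obj-row entry is -7 in column q, so q enters.
Ratio test on column q — row 1: (13/3)/(1/3) = 13; row 2: (28/3)/(10/3) = 14/5; row 3: (4/3)/(1/3) = 4. Minimum is 14/5 at row 2 (s_2 leaves); pivot element 10/3.
Divide row 2 by 10/3; eliminate column q from the other rows.
After both pivots, the entry at constraint row 1, column s_3 is -8/5.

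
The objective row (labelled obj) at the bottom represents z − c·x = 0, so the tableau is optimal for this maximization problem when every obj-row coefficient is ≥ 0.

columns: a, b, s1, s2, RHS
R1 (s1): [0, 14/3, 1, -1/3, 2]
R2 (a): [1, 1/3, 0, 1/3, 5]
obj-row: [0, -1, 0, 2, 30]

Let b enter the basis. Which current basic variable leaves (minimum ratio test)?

Column b entries and ratios — s1: 2/(14/3) = 3/7; a: 5/(1/3) = 15.
Smallest ratio is 3/7 in the row of s1, so s1 leaves.

s1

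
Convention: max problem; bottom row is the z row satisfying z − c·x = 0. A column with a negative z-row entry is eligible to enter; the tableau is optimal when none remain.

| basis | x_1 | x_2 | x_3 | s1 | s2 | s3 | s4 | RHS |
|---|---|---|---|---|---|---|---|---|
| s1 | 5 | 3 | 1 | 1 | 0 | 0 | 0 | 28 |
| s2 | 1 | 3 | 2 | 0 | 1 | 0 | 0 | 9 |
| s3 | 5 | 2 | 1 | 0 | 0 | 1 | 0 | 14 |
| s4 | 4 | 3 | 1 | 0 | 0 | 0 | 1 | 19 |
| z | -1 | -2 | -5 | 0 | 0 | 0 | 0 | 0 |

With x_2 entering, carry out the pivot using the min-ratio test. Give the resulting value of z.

Ratio test on column x_2 — row 1: 28/3 = 28/3; row 2: 9/3 = 3; row 3: 14/2 = 7; row 4: 19/3 = 19/3. Minimum is 3 at row 2 (s2 leaves); pivot element 3.
Pivot on row 2; the z-row RHS becomes 0 − (-2)·3 = 6.

6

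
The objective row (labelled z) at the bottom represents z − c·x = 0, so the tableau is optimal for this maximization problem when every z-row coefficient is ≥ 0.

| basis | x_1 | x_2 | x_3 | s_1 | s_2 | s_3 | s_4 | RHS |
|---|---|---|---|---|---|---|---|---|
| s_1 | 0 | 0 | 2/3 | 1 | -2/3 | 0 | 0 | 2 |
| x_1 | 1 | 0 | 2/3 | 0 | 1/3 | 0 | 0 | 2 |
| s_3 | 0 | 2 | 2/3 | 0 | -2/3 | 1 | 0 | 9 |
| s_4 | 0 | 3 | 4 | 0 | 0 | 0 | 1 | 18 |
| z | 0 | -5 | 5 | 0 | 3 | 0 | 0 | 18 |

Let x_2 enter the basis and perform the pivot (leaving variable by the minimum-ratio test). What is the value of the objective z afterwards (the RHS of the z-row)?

Ratio test on column x_2 — row 1: entry 0 ≤ 0; row 2: entry 0 ≤ 0; row 3: 9/2 = 9/2; row 4: 18/3 = 6. Minimum is 9/2 at row 3 (s_3 leaves); pivot element 2.
Pivot on row 3; the z-row RHS becomes 18 − (-5)·(9/2) = 81/2.

81/2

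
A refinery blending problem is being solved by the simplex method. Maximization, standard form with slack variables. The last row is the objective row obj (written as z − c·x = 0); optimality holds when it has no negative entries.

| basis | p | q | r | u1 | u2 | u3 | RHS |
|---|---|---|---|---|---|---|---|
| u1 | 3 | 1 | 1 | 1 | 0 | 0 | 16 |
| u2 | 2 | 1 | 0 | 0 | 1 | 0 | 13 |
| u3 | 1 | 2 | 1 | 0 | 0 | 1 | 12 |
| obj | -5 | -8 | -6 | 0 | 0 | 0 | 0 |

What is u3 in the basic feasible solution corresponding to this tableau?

12

u3 is basic (row 3); its value is the RHS of that row, 12.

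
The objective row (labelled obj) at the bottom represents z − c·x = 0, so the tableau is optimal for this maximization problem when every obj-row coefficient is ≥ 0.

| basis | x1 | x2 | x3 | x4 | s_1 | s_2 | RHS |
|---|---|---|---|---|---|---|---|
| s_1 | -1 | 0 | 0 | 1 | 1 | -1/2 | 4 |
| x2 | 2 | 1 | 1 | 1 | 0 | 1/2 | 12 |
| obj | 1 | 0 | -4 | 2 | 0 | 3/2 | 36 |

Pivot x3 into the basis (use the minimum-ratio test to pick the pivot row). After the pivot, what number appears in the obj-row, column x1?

Ratio test on column x3 — row 1: entry 0 ≤ 0; row 2: 12/1 = 12. Minimum is 12 at row 2 (x2 leaves); pivot element 1.
Divide row 2 by 1; eliminate column x3 from the other rows.
obj-row update in column x1: 1 − (-4)·2 = 9.

9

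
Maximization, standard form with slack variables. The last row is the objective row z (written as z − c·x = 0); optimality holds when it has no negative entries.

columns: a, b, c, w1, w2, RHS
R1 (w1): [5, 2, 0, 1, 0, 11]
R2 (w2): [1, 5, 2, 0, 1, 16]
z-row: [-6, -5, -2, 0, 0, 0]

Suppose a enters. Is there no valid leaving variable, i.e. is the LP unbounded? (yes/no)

no

Column a has positive entries in row(s) 1, 2, so the ratio test bounds it — not unbounded.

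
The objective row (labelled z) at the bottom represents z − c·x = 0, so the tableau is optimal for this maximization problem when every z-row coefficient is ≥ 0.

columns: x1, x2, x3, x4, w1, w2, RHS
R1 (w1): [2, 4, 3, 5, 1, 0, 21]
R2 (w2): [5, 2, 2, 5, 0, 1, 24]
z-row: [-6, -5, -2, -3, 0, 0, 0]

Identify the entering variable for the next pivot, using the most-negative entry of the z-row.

Negative z-row entries: x1: -6, x2: -5, x3: -2, x4: -3.
The most negative is -6 in column x1, so x1 enters.

x1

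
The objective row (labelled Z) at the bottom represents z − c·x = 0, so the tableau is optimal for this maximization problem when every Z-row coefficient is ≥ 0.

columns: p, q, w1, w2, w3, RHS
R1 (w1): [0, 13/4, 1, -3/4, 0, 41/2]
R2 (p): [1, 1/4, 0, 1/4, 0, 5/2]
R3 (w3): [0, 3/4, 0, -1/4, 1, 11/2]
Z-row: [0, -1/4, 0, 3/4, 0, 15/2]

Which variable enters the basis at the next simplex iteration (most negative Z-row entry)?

q

Negative Z-row entries: q: -1/4.
The most negative is -1/4 in column q, so q enters.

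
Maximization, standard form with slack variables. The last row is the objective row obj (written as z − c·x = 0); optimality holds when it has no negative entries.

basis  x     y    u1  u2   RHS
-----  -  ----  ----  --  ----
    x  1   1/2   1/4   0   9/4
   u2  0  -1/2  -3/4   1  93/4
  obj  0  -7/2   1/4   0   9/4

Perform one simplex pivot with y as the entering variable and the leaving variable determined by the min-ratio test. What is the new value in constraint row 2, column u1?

-1/2

Ratio test on column y — row 1: (9/4)/(1/2) = 9/2; row 2: entry -1/2 ≤ 0. Minimum is 9/2 at row 1 (x leaves); pivot element 1/2.
Divide row 1 by 1/2; eliminate column y from the other rows.
Row 2 update in column u1: -3/4 − (-1/2)·(1/2) = -1/2.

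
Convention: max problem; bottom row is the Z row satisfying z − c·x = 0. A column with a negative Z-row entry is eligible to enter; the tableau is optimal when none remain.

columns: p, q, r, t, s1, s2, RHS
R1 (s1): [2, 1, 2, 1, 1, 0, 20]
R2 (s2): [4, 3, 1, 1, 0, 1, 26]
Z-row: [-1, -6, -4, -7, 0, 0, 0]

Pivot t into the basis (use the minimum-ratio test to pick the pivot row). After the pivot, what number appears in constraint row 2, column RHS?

Ratio test on column t — row 1: 20/1 = 20; row 2: 26/1 = 26. Minimum is 20 at row 1 (s1 leaves); pivot element 1.
Divide row 1 by 1; eliminate column t from the other rows.
Row 2 update in column RHS: 26 − 1·20 = 6.

6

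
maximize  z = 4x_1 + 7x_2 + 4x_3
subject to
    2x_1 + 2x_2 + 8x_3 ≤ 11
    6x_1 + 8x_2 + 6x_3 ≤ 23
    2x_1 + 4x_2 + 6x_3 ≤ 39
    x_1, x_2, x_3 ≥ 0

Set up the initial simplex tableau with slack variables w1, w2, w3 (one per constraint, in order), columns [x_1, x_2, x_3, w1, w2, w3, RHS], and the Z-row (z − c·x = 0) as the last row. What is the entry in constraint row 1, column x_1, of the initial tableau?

Constraint 1 has coefficient 2 on x_1.

2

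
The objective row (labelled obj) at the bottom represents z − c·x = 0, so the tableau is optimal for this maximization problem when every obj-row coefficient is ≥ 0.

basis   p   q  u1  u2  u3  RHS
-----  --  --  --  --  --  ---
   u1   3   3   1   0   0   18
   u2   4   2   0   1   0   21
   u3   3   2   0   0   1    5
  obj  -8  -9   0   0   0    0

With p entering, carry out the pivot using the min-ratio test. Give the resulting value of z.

40/3

Ratio test on column p — row 1: 18/3 = 6; row 2: 21/4 = 21/4; row 3: 5/3 = 5/3. Minimum is 5/3 at row 3 (u3 leaves); pivot element 3.
Pivot on row 3; the obj-row RHS becomes 0 − (-8)·(5/3) = 40/3.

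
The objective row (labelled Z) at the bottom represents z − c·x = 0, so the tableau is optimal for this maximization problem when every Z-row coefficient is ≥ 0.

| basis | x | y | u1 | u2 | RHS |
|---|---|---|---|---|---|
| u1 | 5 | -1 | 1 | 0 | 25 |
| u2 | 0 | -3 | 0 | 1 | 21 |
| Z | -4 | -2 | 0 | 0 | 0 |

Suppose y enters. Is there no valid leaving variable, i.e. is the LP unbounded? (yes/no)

Every constraint-row entry in column y is ≤ 0, so increasing y is unbounded.

yes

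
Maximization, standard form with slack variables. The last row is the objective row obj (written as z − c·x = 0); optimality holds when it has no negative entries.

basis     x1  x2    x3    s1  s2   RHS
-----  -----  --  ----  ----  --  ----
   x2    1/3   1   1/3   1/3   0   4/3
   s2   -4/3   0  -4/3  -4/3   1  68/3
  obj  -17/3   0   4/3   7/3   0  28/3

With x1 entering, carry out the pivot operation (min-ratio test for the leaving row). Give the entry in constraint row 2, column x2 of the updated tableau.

4

Ratio test on column x1 — row 1: (4/3)/(1/3) = 4; row 2: entry -4/3 ≤ 0. Minimum is 4 at row 1 (x2 leaves); pivot element 1/3.
Divide row 1 by 1/3; eliminate column x1 from the other rows.
Row 2 update in column x2: 0 − (-4/3)·3 = 4.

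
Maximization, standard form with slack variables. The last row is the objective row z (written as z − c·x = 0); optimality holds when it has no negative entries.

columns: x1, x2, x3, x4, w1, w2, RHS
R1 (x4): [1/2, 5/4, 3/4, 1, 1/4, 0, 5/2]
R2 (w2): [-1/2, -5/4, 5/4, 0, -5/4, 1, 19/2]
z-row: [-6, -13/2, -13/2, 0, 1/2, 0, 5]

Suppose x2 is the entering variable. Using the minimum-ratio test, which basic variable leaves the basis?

x4

Column x2 entries and ratios — x4: (5/2)/(5/4) = 2; w2: -5/4 ≤ 0, skip.
Smallest ratio is 2 in the row of x4, so x4 leaves.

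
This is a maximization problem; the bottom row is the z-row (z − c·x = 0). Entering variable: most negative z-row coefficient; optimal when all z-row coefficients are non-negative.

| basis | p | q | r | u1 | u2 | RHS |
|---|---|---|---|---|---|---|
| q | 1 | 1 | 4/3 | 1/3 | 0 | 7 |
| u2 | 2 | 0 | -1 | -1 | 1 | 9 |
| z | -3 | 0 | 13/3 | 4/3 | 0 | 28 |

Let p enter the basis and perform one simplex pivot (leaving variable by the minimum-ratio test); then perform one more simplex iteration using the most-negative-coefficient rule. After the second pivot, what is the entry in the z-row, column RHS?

42

Ratio test on column p — row 1: 7/1 = 7; row 2: 9/2 = 9/2. Minimum is 9/2 at row 2 (u2 leaves); pivot element 2.
Divide row 2 by 2; eliminate column p from the other rows.
Second iteration: most negative z-row entry is -1/6 in column u1, so u1 enters.
Ratio test on column u1 — row 1: (5/2)/(5/6) = 3; row 2: entry -1/2 ≤ 0. Minimum is 3 at row 1 (q leaves); pivot element 5/6.
Divide row 1 by 5/6; eliminate column u1 from the other rows.
After both pivots, the entry at the z-row, column RHS is 42.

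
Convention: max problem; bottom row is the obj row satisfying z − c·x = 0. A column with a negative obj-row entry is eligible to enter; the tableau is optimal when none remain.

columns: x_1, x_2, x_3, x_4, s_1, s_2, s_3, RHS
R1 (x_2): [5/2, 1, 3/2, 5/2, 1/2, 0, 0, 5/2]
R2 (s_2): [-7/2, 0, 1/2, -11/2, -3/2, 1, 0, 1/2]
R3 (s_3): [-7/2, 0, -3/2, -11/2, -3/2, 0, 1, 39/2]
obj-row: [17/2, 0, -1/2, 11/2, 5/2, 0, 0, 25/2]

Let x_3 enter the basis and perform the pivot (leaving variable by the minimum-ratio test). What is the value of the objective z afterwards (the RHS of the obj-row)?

13

Ratio test on column x_3 — row 1: (5/2)/(3/2) = 5/3; row 2: (1/2)/(1/2) = 1; row 3: entry -3/2 ≤ 0. Minimum is 1 at row 2 (s_2 leaves); pivot element 1/2.
Pivot on row 2; the obj-row RHS becomes 25/2 − (-1/2)·1 = 13.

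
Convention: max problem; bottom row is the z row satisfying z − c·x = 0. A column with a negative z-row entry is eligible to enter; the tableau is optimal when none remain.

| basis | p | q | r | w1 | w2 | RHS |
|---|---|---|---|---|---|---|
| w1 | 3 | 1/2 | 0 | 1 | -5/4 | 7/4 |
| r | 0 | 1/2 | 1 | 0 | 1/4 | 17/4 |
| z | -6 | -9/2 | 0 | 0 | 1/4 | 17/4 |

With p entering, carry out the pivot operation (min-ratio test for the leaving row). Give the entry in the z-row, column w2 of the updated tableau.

-9/4

Ratio test on column p — row 1: (7/4)/3 = 7/12; row 2: entry 0 ≤ 0. Minimum is 7/12 at row 1 (w1 leaves); pivot element 3.
Divide row 1 by 3; eliminate column p from the other rows.
z-row update in column w2: 1/4 − (-6)·(-5/12) = -9/4.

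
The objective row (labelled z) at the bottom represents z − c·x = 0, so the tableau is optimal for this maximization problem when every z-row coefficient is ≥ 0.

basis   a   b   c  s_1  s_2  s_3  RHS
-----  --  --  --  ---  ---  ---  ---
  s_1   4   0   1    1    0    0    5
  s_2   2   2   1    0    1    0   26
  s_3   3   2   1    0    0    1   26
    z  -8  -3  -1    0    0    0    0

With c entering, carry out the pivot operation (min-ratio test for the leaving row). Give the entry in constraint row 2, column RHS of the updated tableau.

21

Ratio test on column c — row 1: 5/1 = 5; row 2: 26/1 = 26; row 3: 26/1 = 26. Minimum is 5 at row 1 (s_1 leaves); pivot element 1.
Divide row 1 by 1; eliminate column c from the other rows.
Row 2 update in column RHS: 26 − 1·5 = 21.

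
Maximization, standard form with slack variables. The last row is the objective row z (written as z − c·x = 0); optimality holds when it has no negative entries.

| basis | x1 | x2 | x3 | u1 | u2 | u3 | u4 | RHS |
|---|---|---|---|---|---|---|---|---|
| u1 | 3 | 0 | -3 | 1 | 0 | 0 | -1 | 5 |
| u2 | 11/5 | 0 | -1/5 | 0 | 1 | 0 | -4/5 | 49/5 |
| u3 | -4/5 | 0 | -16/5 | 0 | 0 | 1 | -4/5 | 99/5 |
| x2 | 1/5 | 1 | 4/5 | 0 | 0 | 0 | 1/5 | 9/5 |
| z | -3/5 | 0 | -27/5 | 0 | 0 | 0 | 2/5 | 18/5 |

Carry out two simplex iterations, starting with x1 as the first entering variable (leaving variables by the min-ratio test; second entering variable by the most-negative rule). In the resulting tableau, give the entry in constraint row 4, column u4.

4/15

Ratio test on column x1 — row 1: 5/3 = 5/3; row 2: (49/5)/(11/5) = 49/11; row 3: entry -4/5 ≤ 0; row 4: (9/5)/(1/5) = 9. Minimum is 5/3 at row 1 (u1 leaves); pivot element 3.
Divide row 1 by 3; eliminate column x1 from the other rows.
Second iteration: most negative z-row entry is -6 in column x3, so x3 enters.
Ratio test on column x3 — row 1: entry -1 ≤ 0; row 2: (92/15)/2 = 46/15; row 3: entry -4 ≤ 0; row 4: (22/15)/1 = 22/15. Minimum is 22/15 at row 4 (x2 leaves); pivot element 1.
Divide row 4 by 1; eliminate column x3 from the other rows.
After both pivots, the entry at constraint row 4, column u4 is 4/15.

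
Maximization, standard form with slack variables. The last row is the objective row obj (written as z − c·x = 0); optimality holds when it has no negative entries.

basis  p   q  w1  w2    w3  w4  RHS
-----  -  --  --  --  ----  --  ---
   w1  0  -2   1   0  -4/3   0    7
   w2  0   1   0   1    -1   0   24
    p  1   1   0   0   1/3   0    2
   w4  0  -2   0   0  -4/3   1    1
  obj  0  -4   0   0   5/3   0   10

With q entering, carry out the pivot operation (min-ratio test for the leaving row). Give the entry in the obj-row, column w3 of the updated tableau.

Ratio test on column q — row 1: entry -2 ≤ 0; row 2: 24/1 = 24; row 3: 2/1 = 2; row 4: entry -2 ≤ 0. Minimum is 2 at row 3 (p leaves); pivot element 1.
Divide row 3 by 1; eliminate column q from the other rows.
obj-row update in column w3: 5/3 − (-4)·(1/3) = 3.

3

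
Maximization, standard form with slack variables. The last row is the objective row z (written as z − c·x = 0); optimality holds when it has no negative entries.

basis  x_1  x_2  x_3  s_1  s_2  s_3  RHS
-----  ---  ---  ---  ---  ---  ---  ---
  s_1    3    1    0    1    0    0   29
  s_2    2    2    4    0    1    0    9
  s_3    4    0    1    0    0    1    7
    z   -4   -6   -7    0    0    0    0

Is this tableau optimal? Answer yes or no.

no

The z-row has a negative entry -7 in column x_3, so it is not optimal.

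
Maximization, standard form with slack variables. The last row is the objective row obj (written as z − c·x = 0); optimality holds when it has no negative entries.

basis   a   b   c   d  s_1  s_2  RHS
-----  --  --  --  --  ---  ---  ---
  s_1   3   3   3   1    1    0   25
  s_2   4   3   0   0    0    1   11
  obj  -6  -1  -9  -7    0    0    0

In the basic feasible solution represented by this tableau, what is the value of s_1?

s_1 is basic (row 1); its value is the RHS of that row, 25.

25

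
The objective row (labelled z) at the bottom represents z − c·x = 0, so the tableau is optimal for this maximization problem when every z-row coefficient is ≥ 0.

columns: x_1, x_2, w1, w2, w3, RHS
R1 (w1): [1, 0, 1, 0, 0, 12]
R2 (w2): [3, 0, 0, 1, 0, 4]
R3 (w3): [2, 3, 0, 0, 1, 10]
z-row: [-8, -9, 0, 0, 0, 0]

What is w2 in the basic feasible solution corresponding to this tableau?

w2 is basic (row 2); its value is the RHS of that row, 4.

4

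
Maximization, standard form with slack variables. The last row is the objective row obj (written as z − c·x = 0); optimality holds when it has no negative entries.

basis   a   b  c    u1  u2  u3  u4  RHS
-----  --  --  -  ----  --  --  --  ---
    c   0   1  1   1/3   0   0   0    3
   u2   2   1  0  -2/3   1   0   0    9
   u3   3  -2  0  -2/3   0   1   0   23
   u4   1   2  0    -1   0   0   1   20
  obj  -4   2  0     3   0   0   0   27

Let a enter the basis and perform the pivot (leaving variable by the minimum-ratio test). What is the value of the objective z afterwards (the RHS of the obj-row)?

Ratio test on column a — row 1: entry 0 ≤ 0; row 2: 9/2 = 9/2; row 3: 23/3 = 23/3; row 4: 20/1 = 20. Minimum is 9/2 at row 2 (u2 leaves); pivot element 2.
Pivot on row 2; the obj-row RHS becomes 27 − (-4)·(9/2) = 45.

45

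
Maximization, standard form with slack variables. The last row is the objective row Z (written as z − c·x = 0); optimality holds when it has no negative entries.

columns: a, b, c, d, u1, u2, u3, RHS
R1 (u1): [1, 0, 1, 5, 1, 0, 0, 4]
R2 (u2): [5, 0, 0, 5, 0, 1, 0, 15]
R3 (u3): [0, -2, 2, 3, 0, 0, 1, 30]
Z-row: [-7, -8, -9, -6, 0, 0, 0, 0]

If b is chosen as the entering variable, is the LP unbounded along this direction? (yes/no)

Every constraint-row entry in column b is ≤ 0, so increasing b is unbounded.

yes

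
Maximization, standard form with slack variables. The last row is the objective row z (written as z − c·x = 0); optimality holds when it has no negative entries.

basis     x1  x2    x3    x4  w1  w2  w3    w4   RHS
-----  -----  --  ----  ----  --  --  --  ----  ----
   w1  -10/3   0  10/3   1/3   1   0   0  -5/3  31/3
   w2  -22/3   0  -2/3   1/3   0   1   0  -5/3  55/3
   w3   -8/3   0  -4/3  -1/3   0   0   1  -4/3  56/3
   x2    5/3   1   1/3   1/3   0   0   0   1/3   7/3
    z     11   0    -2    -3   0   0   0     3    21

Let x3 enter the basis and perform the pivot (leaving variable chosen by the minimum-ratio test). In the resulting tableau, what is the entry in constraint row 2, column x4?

Ratio test on column x3 — row 1: (31/3)/(10/3) = 31/10; row 2: entry -2/3 ≤ 0; row 3: entry -4/3 ≤ 0; row 4: (7/3)/(1/3) = 7. Minimum is 31/10 at row 1 (w1 leaves); pivot element 10/3.
Divide row 1 by 10/3; eliminate column x3 from the other rows.
Row 2 update in column x4: 1/3 − (-2/3)·(1/10) = 2/5.

2/5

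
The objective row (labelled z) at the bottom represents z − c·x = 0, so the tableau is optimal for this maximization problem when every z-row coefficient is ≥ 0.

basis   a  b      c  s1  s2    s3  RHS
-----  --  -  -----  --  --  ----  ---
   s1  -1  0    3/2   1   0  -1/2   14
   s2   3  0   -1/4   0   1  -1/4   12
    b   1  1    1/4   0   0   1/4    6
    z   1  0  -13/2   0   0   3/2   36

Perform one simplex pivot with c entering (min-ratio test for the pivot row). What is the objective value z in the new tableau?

290/3

Ratio test on column c — row 1: 14/(3/2) = 28/3; row 2: entry -1/4 ≤ 0; row 3: 6/(1/4) = 24. Minimum is 28/3 at row 1 (s1 leaves); pivot element 3/2.
Pivot on row 1; the z-row RHS becomes 36 − (-13/2)·(28/3) = 290/3.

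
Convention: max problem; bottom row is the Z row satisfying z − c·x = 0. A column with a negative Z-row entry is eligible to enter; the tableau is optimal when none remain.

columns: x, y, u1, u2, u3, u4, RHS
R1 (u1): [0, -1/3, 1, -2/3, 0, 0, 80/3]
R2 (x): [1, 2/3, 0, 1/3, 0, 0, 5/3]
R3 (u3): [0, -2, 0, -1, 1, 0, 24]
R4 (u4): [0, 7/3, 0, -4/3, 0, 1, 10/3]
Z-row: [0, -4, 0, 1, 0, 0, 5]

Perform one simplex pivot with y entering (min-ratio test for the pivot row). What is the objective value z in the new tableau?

75/7

Ratio test on column y — row 1: entry -1/3 ≤ 0; row 2: (5/3)/(2/3) = 5/2; row 3: entry -2 ≤ 0; row 4: (10/3)/(7/3) = 10/7. Minimum is 10/7 at row 4 (u4 leaves); pivot element 7/3.
Pivot on row 4; the Z-row RHS becomes 5 − (-4)·(10/7) = 75/7.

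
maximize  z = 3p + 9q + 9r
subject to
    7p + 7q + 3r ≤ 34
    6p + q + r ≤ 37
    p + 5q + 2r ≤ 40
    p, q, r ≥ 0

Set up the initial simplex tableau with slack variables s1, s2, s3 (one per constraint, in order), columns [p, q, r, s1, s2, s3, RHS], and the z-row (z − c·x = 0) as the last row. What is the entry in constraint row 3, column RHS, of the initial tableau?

40

The RHS of constraint 3 is b_3 = 40.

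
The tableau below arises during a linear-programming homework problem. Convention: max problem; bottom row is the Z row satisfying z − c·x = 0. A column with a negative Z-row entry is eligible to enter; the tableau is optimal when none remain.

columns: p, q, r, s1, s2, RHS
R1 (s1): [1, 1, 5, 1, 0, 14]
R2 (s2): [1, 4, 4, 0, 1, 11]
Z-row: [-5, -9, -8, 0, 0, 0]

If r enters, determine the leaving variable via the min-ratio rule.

Column r entries and ratios — s1: 14/5 = 14/5; s2: 11/4 = 11/4.
Smallest ratio is 11/4 in the row of s2, so s2 leaves.

s2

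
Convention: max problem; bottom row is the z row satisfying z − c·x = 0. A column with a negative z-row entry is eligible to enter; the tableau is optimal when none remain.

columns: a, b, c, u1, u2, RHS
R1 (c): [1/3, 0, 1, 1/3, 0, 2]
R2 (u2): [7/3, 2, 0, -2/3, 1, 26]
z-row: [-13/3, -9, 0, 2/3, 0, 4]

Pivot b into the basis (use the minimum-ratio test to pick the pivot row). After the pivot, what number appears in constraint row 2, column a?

7/6

Ratio test on column b — row 1: entry 0 ≤ 0; row 2: 26/2 = 13. Minimum is 13 at row 2 (u2 leaves); pivot element 2.
Divide row 2 by 2; eliminate column b from the other rows.
In the new row 2, the a entry is the old entry divided by the pivot: (7/3)/2 = 7/6.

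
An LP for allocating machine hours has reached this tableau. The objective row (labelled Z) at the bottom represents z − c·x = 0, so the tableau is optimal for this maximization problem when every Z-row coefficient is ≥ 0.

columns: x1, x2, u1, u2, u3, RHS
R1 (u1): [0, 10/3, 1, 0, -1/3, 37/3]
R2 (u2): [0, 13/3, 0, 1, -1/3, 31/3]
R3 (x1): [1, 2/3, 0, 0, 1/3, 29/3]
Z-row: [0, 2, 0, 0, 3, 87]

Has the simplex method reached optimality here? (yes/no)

Every Z-row coefficient is ≥ 0, so the tableau is optimal.

yes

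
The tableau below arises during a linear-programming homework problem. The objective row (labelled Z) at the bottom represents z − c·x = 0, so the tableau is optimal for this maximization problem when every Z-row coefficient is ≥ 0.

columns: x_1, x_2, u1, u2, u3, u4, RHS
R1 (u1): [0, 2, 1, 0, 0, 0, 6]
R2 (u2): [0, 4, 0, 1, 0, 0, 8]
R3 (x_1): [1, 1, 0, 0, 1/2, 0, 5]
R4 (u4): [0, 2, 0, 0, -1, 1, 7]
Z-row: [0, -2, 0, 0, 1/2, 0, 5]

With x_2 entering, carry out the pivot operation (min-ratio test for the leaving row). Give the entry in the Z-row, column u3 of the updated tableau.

1/2

Ratio test on column x_2 — row 1: 6/2 = 3; row 2: 8/4 = 2; row 3: 5/1 = 5; row 4: 7/2 = 7/2. Minimum is 2 at row 2 (u2 leaves); pivot element 4.
Divide row 2 by 4; eliminate column x_2 from the other rows.
Z-row update in column u3: 1/2 − (-2)·0 = 1/2.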